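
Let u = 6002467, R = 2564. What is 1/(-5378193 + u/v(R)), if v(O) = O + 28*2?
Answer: -2620/14084863193 ≈ -1.8602e-7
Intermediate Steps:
v(O) = 56 + O (v(O) = O + 56 = 56 + O)
1/(-5378193 + u/v(R)) = 1/(-5378193 + 6002467/(56 + 2564)) = 1/(-5378193 + 6002467/2620) = 1/(-14084863193/2620) = -2620/14084863193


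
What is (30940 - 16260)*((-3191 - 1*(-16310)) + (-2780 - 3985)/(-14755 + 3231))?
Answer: 554867744070/2881 ≈ 1.9260e+8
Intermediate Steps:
(30940 - 16260)*((-3191 - 1*(-16310)) + (-2780 - 3985)/(-14755 + 3231)) = 14680*((-3191 + 16310) - 6765/(-11524)) = 14680*(13119 - 6765*(-1/11524)) = 14680*(13119 + 6765/11524) = 14680*(151190121/11524) = 554867744070/2881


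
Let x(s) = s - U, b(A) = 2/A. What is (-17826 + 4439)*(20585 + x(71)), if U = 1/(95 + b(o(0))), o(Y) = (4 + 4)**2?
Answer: -840902584368/3041 ≈ -2.7652e+8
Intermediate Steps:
o(Y) = 64 (o(Y) = 8**2 = 64)
U = 32/3041 (U = 1/(95 + 2/64) = 1/(95 + 2*(1/64)) = 1/(95 + 1/32) = 1/(3041/32) = 32/3041 ≈ 0.010523)
x(s) = -32/3041 + s (x(s) = s - 1*32/3041 = s - 32/3041 = -32/3041 + s)
(-17826 + 4439)*(20585 + x(71)) = (-17826 + 4439)*(20585 + (-32/3041 + 71)) = -13387*(20585 + 215879/3041) = -13387*62814864/3041 = -840902584368/3041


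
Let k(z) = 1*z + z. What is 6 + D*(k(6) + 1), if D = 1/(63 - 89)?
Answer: 11/2 ≈ 5.5000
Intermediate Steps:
k(z) = 2*z (k(z) = z + z = 2*z)
D = -1/26 (D = 1/(-26) = -1/26 ≈ -0.038462)
6 + D*(k(6) + 1) = 6 - (2*6 + 1)/26 = 6 - (12 + 1)/26 = 6 - 1/26*13 = 6 - 1/2 = 11/2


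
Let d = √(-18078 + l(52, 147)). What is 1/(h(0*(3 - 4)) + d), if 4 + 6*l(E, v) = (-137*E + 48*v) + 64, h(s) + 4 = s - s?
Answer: -6/27143 - I*√162714/54286 ≈ -0.00022105 - 0.0074306*I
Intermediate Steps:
h(s) = -4 (h(s) = -4 + (s - s) = -4 + 0 = -4)
l(E, v) = 10 + 8*v - 137*E/6 (l(E, v) = -⅔ + ((-137*E + 48*v) + 64)/6 = -⅔ + (64 - 137*E + 48*v)/6 = -⅔ + (32/3 + 8*v - 137*E/6) = 10 + 8*v - 137*E/6)
d = I*√162714/3 (d = √(-18078 + (10 + 8*147 - 137/6*52)) = √(-18078 + (10 + 1176 - 3562/3)) = √(-18078 - 4/3) = √(-54238/3) = I*√162714/3 ≈ 134.46*I)
1/(h(0*(3 - 4)) + d) = 1/(-4 + I*√162714/3)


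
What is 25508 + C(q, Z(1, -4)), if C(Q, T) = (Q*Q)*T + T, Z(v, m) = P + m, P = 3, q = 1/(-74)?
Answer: 139676331/5476 ≈ 25507.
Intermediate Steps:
q = -1/74 ≈ -0.013514
Z(v, m) = 3 + m
C(Q, T) = T + T*Q**2 (C(Q, T) = Q**2*T + T = T*Q**2 + T = T + T*Q**2)
25508 + C(q, Z(1, -4)) = 25508 + (3 - 4)*(1 + (-1/74)**2) = 25508 - (1 + 1/5476) = 25508 - 1*5477/5476 = 25508 - 5477/5476 = 139676331/5476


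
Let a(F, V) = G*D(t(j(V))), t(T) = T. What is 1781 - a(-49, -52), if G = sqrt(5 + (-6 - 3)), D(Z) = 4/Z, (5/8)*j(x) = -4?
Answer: 1781 + 5*I/4 ≈ 1781.0 + 1.25*I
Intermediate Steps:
j(x) = -32/5 (j(x) = (8/5)*(-4) = -32/5)
G = 2*I (G = sqrt(5 - 9) = sqrt(-4) = 2*I ≈ 2.0*I)
a(F, V) = -5*I/4 (a(F, V) = (2*I)*(4/(-32/5)) = (2*I)*(4*(-5/32)) = (2*I)*(-5/8) = -5*I/4)
1781 - a(-49, -52) = 1781 - (-5)*I/4 = 1781 + 5*I/4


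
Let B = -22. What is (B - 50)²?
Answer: 5184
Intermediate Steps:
(B - 50)² = (-22 - 50)² = (-72)² = 5184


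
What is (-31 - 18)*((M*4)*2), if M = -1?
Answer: 392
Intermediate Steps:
(-31 - 18)*((M*4)*2) = (-31 - 18)*(-1*4*2) = -(-196)*2 = -49*(-8) = 392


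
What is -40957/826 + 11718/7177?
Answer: -40609903/846886 ≈ -47.952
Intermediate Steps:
-40957/826 + 11718/7177 = -40957*1/826 + 11718*(1/7177) = -5851/118 + 11718/7177 = -40609903/846886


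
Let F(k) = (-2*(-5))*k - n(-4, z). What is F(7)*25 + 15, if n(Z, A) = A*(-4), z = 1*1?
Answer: 1865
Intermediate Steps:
z = 1
n(Z, A) = -4*A
F(k) = 4 + 10*k (F(k) = (-2*(-5))*k - (-4) = 10*k - 1*(-4) = 10*k + 4 = 4 + 10*k)
F(7)*25 + 15 = (4 + 10*7)*25 + 15 = (4 + 70)*25 + 15 = 74*25 + 15 = 1850 + 15 = 1865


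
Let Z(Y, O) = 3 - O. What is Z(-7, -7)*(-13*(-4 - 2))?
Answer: 780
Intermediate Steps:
Z(-7, -7)*(-13*(-4 - 2)) = (3 - 1*(-7))*(-13*(-4 - 2)) = (3 + 7)*(-13*(-6)) = 10*78 = 780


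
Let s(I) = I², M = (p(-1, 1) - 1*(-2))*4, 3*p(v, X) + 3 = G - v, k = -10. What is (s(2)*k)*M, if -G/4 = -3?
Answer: -2560/3 ≈ -853.33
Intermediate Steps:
G = 12 (G = -4*(-3) = 12)
p(v, X) = 3 - v/3 (p(v, X) = -1 + (12 - v)/3 = -1 + (4 - v/3) = 3 - v/3)
M = 64/3 (M = ((3 - ⅓*(-1)) - 1*(-2))*4 = ((3 + ⅓) + 2)*4 = (10/3 + 2)*4 = (16/3)*4 = 64/3 ≈ 21.333)
(s(2)*k)*M = (2²*(-10))*(64/3) = (4*(-10))*(64/3) = -40*64/3 = -2560/3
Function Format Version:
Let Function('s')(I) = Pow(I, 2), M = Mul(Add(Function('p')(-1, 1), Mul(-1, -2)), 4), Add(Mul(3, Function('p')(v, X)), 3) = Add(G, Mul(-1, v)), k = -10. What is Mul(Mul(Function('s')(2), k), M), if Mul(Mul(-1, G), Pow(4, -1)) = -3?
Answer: Rational(-2560, 3) ≈ -853.33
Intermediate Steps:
G = 12 (G = Mul(-4, -3) = 12)
Function('p')(v, X) = Add(3, Mul(Rational(-1, 3), v)) (Function('p')(v, X) = Add(-1, Mul(Rational(1, 3), Add(12, Mul(-1, v)))) = Add(-1, Add(4, Mul(Rational(-1, 3), v))) = Add(3, Mul(Rational(-1, 3), v)))
M = Rational(64, 3) (M = Mul(Add(Add(3, Mul(Rational(-1, 3), -1)), Mul(-1, -2)), 4) = Mul(Add(Add(3, Rational(1, 3)), 2), 4) = Mul(Add(Rational(10, 3), 2), 4) = Mul(Rational(16, 3), 4) = Rational(64, 3) ≈ 21.333)
Mul(Mul(Function('s')(2), k), M) = Mul(Mul(Pow(2, 2), -10), Rational(64, 3)) = Mul(Mul(4, -10), Rational(64, 3)) = Mul(-40, Rational(64, 3)) = Rational(-2560, 3)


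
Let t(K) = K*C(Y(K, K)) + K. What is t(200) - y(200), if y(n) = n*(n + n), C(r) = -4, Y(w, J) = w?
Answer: -80600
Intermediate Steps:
t(K) = -3*K (t(K) = K*(-4) + K = -4*K + K = -3*K)
y(n) = 2*n**2 (y(n) = n*(2*n) = 2*n**2)
t(200) - y(200) = -3*200 - 2*200**2 = -600 - 2*40000 = -600 - 1*80000 = -600 - 80000 = -80600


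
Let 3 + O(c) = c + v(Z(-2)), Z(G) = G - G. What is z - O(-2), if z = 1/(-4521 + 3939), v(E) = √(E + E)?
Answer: 2909/582 ≈ 4.9983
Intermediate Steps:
Z(G) = 0
v(E) = √2*√E (v(E) = √(2*E) = √2*√E)
O(c) = -3 + c (O(c) = -3 + (c + √2*√0) = -3 + (c + √2*0) = -3 + (c + 0) = -3 + c)
z = -1/582 (z = 1/(-582) = -1/582 ≈ -0.0017182)
z - O(-2) = -1/582 - (-3 - 2) = -1/582 - 1*(-5) = -1/582 + 5 = 2909/582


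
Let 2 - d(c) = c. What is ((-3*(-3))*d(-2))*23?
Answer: 828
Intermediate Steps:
d(c) = 2 - c
((-3*(-3))*d(-2))*23 = ((-3*(-3))*(2 - 1*(-2)))*23 = (9*(2 + 2))*23 = (9*4)*23 = 36*23 = 828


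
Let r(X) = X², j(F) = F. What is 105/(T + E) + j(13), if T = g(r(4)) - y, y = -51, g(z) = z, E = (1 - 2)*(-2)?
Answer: 334/23 ≈ 14.522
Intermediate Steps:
E = 2 (E = -1*(-2) = 2)
T = 67 (T = 4² - 1*(-51) = 16 + 51 = 67)
105/(T + E) + j(13) = 105/(67 + 2) + 13 = 105/69 + 13 = (1/69)*105 + 13 = 35/23 + 13 = 334/23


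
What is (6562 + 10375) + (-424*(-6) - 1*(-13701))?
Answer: 33182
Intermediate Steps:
(6562 + 10375) + (-424*(-6) - 1*(-13701)) = 16937 + (2544 + 13701) = 16937 + 16245 = 33182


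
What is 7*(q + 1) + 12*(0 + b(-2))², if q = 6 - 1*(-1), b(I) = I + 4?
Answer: 104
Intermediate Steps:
b(I) = 4 + I
q = 7 (q = 6 + 1 = 7)
7*(q + 1) + 12*(0 + b(-2))² = 7*(7 + 1) + 12*(0 + (4 - 2))² = 7*8 + 12*(0 + 2)² = 56 + 12*2² = 56 + 12*4 = 56 + 48 = 104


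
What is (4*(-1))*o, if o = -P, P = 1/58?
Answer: 2/29 ≈ 0.068966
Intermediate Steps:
P = 1/58 ≈ 0.017241
o = -1/58 (o = -1*1/58 = -1/58 ≈ -0.017241)
(4*(-1))*o = (4*(-1))*(-1/58) = -4*(-1/58) = 2/29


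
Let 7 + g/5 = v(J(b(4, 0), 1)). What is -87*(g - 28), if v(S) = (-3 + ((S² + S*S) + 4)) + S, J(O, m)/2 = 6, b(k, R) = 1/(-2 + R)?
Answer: -125454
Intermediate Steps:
J(O, m) = 12 (J(O, m) = 2*6 = 12)
v(S) = 1 + S + 2*S² (v(S) = (-3 + ((S² + S²) + 4)) + S = (-3 + (2*S² + 4)) + S = (-3 + (4 + 2*S²)) + S = (1 + 2*S²) + S = 1 + S + 2*S²)
g = 1470 (g = -35 + 5*(1 + 12 + 2*12²) = -35 + 5*(1 + 12 + 2*144) = -35 + 5*(1 + 12 + 288) = -35 + 5*301 = -35 + 1505 = 1470)
-87*(g - 28) = -87*(1470 - 28) = -87*1442 = -125454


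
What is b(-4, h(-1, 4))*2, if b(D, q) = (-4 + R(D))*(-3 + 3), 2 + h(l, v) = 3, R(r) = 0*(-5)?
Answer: 0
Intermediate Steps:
R(r) = 0
h(l, v) = 1 (h(l, v) = -2 + 3 = 1)
b(D, q) = 0 (b(D, q) = (-4 + 0)*(-3 + 3) = -4*0 = 0)
b(-4, h(-1, 4))*2 = 0*2 = 0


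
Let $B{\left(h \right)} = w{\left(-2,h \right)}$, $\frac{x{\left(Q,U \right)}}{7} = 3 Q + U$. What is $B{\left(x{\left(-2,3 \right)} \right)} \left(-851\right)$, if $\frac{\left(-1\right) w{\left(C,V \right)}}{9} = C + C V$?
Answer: $306360$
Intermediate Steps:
$w{\left(C,V \right)} = - 9 C - 9 C V$ ($w{\left(C,V \right)} = - 9 \left(C + C V\right) = - 9 C - 9 C V$)
$x{\left(Q,U \right)} = 7 U + 21 Q$ ($x{\left(Q,U \right)} = 7 \left(3 Q + U\right) = 7 \left(U + 3 Q\right) = 7 U + 21 Q$)
$B{\left(h \right)} = 18 + 18 h$ ($B{\left(h \right)} = \left(-9\right) \left(-2\right) \left(1 + h\right) = 18 + 18 h$)
$B{\left(x{\left(-2,3 \right)} \right)} \left(-851\right) = \left(18 + 18 \left(7 \cdot 3 + 21 \left(-2\right)\right)\right) \left(-851\right) = \left(18 + 18 \left(21 - 42\right)\right) \left(-851\right) = \left(18 + 18 \left(-21\right)\right) \left(-851\right) = \left(18 - 378\right) \left(-851\right) = \left(-360\right) \left(-851\right) = 306360$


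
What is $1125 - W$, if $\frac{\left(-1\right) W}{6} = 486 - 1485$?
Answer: $-4869$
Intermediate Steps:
$W = 5994$ ($W = - 6 \left(486 - 1485\right) = \left(-6\right) \left(-999\right) = 5994$)
$1125 - W = 1125 - 5994 = -4869$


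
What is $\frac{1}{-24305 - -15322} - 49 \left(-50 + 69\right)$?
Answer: $- \frac{8363174}{8983} \approx -931.0$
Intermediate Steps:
$\frac{1}{-24305 - -15322} - 49 \left(-50 + 69\right) = \frac{1}{-24305 + 15322} - 49 \cdot 19 = \frac{1}{-8983} - 931 = - \frac{1}{8983} - 931 = - \frac{8363174}{8983}$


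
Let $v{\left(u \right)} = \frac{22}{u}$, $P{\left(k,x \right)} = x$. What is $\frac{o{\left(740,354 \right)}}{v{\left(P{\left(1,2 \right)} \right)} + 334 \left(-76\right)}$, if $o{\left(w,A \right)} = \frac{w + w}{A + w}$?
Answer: $- \frac{740}{13879031} \approx -5.3318 \cdot 10^{-5}$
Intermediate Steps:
$o{\left(w,A \right)} = \frac{2 w}{A + w}$
$\frac{o{\left(740,354 \right)}}{v{\left(P{\left(1,2 \right)} \right)} + 334 \left(-76\right)} = \frac{2 \cdot 740 \frac{1}{354 + 740}}{\frac{22}{2} + 334 \left(-76\right)} = \frac{2 \cdot 740 \cdot \frac{1}{1094}}{22 \cdot \frac{1}{2} - 25384} = \frac{2 \cdot 740 \cdot \frac{1}{1094}}{11 - 25384} = \frac{740}{547 \left(-25373\right)} = \frac{740}{547} \left(- \frac{1}{25373}\right) = - \frac{740}{13879031}$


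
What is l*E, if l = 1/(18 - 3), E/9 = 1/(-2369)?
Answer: -3/11845 ≈ -0.00025327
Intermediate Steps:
E = -9/2369 (E = 9/(-2369) = 9*(-1/2369) = -9/2369 ≈ -0.0037991)
l = 1/15 ≈ 0.066667
l*E = (1/15)*(-9/2369) = -3/11845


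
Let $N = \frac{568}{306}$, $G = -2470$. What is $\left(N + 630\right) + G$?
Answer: $- \frac{281236}{153} \approx -1838.1$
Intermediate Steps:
$N = \frac{284}{153}$ ($N = 568 \cdot \frac{1}{306} = \frac{284}{153} \approx 1.8562$)
$\left(N + 630\right) + G = \left(\frac{284}{153} + 630\right) - 2470 = \frac{96674}{153} - 2470 = - \frac{281236}{153}$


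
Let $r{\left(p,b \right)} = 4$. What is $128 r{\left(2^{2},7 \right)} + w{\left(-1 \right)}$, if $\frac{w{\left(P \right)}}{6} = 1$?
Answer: $518$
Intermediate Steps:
$w{\left(P \right)} = 6$ ($w{\left(P \right)} = 6 \cdot 1 = 6$)
$128 r{\left(2^{2},7 \right)} + w{\left(-1 \right)} = 128 \cdot 4 + 6 = 512 + 6 = 518$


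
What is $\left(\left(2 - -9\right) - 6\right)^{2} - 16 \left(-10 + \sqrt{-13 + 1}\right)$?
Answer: $185 - 32 i \sqrt{3} \approx 185.0 - 55.426 i$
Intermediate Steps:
$\left(\left(2 - -9\right) - 6\right)^{2} - 16 \left(-10 + \sqrt{-13 + 1}\right) = \left(\left(2 + 9\right) - 6\right)^{2} - 16 \left(-10 + \sqrt{-12}\right) = \left(11 - 6\right)^{2} - 16 \left(-10 + 2 i \sqrt{3}\right) = 5^{2} - \left(-160 + 32 i \sqrt{3}\right) = 25 + \left(160 - 32 i \sqrt{3}\right) = 185 - 32 i \sqrt{3}$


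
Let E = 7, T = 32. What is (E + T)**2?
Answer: 1521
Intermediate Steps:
(E + T)**2 = (7 + 32)**2 = 39**2 = 1521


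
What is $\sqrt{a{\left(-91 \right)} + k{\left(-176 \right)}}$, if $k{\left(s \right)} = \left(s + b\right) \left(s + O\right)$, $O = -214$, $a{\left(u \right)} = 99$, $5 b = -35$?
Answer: $3 \sqrt{7941} \approx 267.34$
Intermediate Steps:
$b = -7$ ($b = \frac{1}{5} \left(-35\right) = -7$)
$k{\left(s \right)} = \left(-214 + s\right) \left(-7 + s\right)$ ($k{\left(s \right)} = \left(s - 7\right) \left(s - 214\right) = \left(-7 + s\right) \left(-214 + s\right) = \left(-214 + s\right) \left(-7 + s\right)$)
$\sqrt{a{\left(-91 \right)} + k{\left(-176 \right)}} = \sqrt{99 + \left(1498 + \left(-176\right)^{2} - -38896\right)} = \sqrt{99 + \left(1498 + 30976 + 38896\right)} = \sqrt{99 + 71370} = \sqrt{71469} = 3 \sqrt{7941}$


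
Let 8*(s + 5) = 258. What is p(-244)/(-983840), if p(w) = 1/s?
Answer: -1/26809640 ≈ -3.7300e-8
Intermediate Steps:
s = 109/4 (s = -5 + (⅛)*258 = -5 + 129/4 = 109/4 ≈ 27.250)
p(w) = 4/109 (p(w) = 1/(109/4) = 4/109)
p(-244)/(-983840) = (4/109)/(-983840) = (4/109)*(-1/983840) = -1/26809640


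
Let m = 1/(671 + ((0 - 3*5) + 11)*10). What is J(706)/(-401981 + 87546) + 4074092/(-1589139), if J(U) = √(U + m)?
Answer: -4074092/1589139 - √281102297/198408485 ≈ -2.5638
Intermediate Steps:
m = 1/631 (m = 1/(671 + ((0 - 15) + 11)*10) = 1/(671 + (-15 + 11)*10) = 1/(671 - 4*10) = 1/(671 - 40) = 1/631 ≈ 0.0015848)
J(U) = √(1/631 + U) (J(U) = √(U + 1/631) = √(1/631 + U))
J(706)/(-401981 + 87546) + 4074092/(-1589139) = (√(631 + 398161*706)/631)/(-401981 + 87546) + 4074092/(-1589139) = (√(631 + 281101666)/631)/(-314435) + 4074092*(-1/1589139) = (√281102297/631)*(-1/314435) - 4074092/1589139 = -√281102297/198408485 - 4074092/1589139 = -4074092/1589139 - √281102297/198408485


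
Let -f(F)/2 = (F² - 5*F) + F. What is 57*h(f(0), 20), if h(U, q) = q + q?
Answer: 2280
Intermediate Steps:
f(F) = -2*F² + 8*F (f(F) = -2*((F² - 5*F) + F) = -2*(F² - 4*F) = -2*F² + 8*F)
h(U, q) = 2*q
57*h(f(0), 20) = 57*(2*20) = 57*40 = 2280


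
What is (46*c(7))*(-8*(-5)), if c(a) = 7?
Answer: 12880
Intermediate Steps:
(46*c(7))*(-8*(-5)) = (46*7)*(-8*(-5)) = 322*40 = 12880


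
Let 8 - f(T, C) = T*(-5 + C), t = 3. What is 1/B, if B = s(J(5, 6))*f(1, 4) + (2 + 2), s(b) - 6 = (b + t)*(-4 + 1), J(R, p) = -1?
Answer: ¼ ≈ 0.25000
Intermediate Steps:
f(T, C) = 8 - T*(-5 + C)
s(b) = -3 - 3*b (s(b) = 6 + (b + 3)*(-4 + 1) = 6 + (3 + b)*(-3) = 6 + (-9 - 3*b) = -3 - 3*b)
B = 4 (B = (-3 - 3*(-1))*(8 + 5*1 - 1*4*1) + (2 + 2) = (-3 + 3)*(8 + 5 - 4) + 4 = 0*9 + 4 = 0 + 4 = 4)
1/B = 1/4 = ¼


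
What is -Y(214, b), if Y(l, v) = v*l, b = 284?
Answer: -60776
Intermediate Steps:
Y(l, v) = l*v
-Y(214, b) = -214*284 = -1*60776 = -60776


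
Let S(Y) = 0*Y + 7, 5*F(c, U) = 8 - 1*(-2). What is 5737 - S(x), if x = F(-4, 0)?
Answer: 5730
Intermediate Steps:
F(c, U) = 2 (F(c, U) = (8 - 1*(-2))/5 = (8 + 2)/5 = (⅕)*10 = 2)
x = 2
S(Y) = 7 (S(Y) = 0 + 7 = 7)
5737 - S(x) = 5737 - 1*7 = 5737 - 7 = 5730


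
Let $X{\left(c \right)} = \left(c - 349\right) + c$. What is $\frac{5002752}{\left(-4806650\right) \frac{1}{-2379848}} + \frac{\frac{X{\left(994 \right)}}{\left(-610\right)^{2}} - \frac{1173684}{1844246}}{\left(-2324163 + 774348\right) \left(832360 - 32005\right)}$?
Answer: $\frac{101344278820940136767189164269815399}{40915092969827392445277367500} \approx 2.4769 \cdot 10^{6}$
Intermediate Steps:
$X{\left(c \right)} = -349 + 2 c$ ($X{\left(c \right)} = \left(-349 + c\right) + c = -349 + 2 c$)
$\frac{5002752}{\left(-4806650\right) \frac{1}{-2379848}} + \frac{\frac{X{\left(994 \right)}}{\left(-610\right)^{2}} - \frac{1173684}{1844246}}{\left(-2324163 + 774348\right) \left(832360 - 32005\right)} = \frac{5002752}{\left(-4806650\right) \frac{1}{-2379848}} + \frac{\frac{-349 + 2 \cdot 994}{\left(-610\right)^{2}} - \frac{1173684}{1844246}}{\left(-2324163 + 774348\right) \left(832360 - 32005\right)} = \frac{5002752}{\left(-4806650\right) \left(- \frac{1}{2379848}\right)} + \frac{\frac{-349 + 1988}{372100} - \frac{586842}{922123}}{\left(-1549815\right) 800355} = \frac{5002752}{\frac{2403325}{1189924}} + \frac{1639 \cdot \frac{1}{372100} - \frac{586842}{922123}}{-1240402184325} = 5002752 \cdot \frac{1189924}{2403325} + \left(\frac{1639}{372100} - \frac{586842}{922123}\right) \left(- \frac{1}{1240402184325}\right) = \frac{5952894670848}{2403325} - - \frac{216852548603}{425609238969213406897500} = \frac{5952894670848}{2403325} + \frac{216852548603}{425609238969213406897500} = \frac{101344278820940136767189164269815399}{40915092969827392445277367500}$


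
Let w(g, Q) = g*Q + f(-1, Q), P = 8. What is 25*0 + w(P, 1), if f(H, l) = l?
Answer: 9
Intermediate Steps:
w(g, Q) = Q + Q*g (w(g, Q) = g*Q + Q = Q*g + Q = Q + Q*g)
25*0 + w(P, 1) = 25*0 + 1*(1 + 8) = 0 + 1*9 = 0 + 9 = 9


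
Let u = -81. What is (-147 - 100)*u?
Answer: 20007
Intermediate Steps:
(-147 - 100)*u = (-147 - 100)*(-81) = -247*(-81) = 20007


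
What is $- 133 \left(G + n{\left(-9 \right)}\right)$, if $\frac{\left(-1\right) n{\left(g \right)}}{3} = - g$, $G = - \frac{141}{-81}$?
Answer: $\frac{90706}{27} \approx 3359.5$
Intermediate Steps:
$G = \frac{47}{27}$ ($G = \left(-141\right) \left(- \frac{1}{81}\right) = \frac{47}{27} \approx 1.7407$)
$n{\left(g \right)} = 3 g$ ($n{\left(g \right)} = - 3 \left(- g\right) = 3 g$)
$- 133 \left(G + n{\left(-9 \right)}\right) = - 133 \left(\frac{47}{27} + 3 \left(-9\right)\right) = - 133 \left(\frac{47}{27} - 27\right) = \left(-133\right) \left(- \frac{682}{27}\right) = \frac{90706}{27}$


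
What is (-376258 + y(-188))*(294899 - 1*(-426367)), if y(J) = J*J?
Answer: -245889677124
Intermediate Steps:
y(J) = J²
(-376258 + y(-188))*(294899 - 1*(-426367)) = (-376258 + (-188)²)*(294899 - 1*(-426367)) = (-376258 + 35344)*(294899 + 426367) = -340914*721266 = -245889677124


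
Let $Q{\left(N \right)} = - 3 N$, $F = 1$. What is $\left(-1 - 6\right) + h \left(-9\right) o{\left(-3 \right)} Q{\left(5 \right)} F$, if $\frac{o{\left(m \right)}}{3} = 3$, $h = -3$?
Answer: $-3652$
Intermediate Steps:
$o{\left(m \right)} = 9$ ($o{\left(m \right)} = 3 \cdot 3 = 9$)
$\left(-1 - 6\right) + h \left(-9\right) o{\left(-3 \right)} Q{\left(5 \right)} F = \left(-1 - 6\right) + \left(-3\right) \left(-9\right) 9 \left(\left(-3\right) 5\right) 1 = \left(-1 - 6\right) + 27 \cdot 9 \left(-15\right) 1 = -7 + 27 \left(\left(-135\right) 1\right) = -7 + 27 \left(-135\right) = -7 - 3645 = -3652$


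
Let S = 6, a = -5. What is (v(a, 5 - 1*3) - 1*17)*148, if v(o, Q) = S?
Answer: -1628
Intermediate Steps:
v(o, Q) = 6
(v(a, 5 - 1*3) - 1*17)*148 = (6 - 1*17)*148 = (6 - 17)*148 = -11*148 = -1628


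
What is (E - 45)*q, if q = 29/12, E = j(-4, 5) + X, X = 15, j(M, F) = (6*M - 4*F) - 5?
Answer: -2291/12 ≈ -190.92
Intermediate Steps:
j(M, F) = -5 - 4*F + 6*M (j(M, F) = (-4*F + 6*M) - 5 = -5 - 4*F + 6*M)
E = -34 (E = (-5 - 4*5 + 6*(-4)) + 15 = (-5 - 20 - 24) + 15 = -49 + 15 = -34)
q = 29/12 (q = 29*(1/12) = 29/12 ≈ 2.4167)
(E - 45)*q = (-34 - 45)*(29/12) = -79*29/12 = -2291/12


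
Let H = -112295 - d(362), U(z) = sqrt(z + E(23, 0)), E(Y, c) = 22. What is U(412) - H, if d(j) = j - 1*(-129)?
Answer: 112786 + sqrt(434) ≈ 1.1281e+5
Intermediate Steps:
U(z) = sqrt(22 + z) (U(z) = sqrt(z + 22) = sqrt(22 + z))
d(j) = 129 + j (d(j) = j + 129 = 129 + j)
H = -112786 (H = -112295 - (129 + 362) = -112295 - 1*491 = -112295 - 491 = -112786)
U(412) - H = sqrt(22 + 412) - 1*(-112786) = sqrt(434) + 112786 = 112786 + sqrt(434)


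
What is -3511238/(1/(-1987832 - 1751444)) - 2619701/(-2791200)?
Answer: 36647026860072565301/2791200 ≈ 1.3129e+13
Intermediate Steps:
-3511238/(1/(-1987832 - 1751444)) - 2619701/(-2791200) = -3511238/(1/(-3739276)) - 2619701*(-1/2791200) = -3511238/(-1/3739276) + 2619701/2791200 = -3511238*(-3739276) + 2619701/2791200 = 13129487983688 + 2619701/2791200 = 36647026860072565301/2791200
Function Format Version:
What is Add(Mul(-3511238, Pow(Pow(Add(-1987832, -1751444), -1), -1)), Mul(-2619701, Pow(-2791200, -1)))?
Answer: Rational(36647026860072565301, 2791200) ≈ 1.3129e+13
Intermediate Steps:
Add(Mul(-3511238, Pow(Pow(Add(-1987832, -1751444), -1), -1)), Mul(-2619701, Pow(-2791200, -1))) = Add(Mul(-3511238, Pow(Pow(-3739276, -1), -1)), Mul(-2619701, Rational(-1, 2791200))) = Add(Mul(-3511238, Pow(Rational(-1, 3739276), -1)), Rational(2619701, 2791200)) = Add(Mul(-3511238, -3739276), Rational(2619701, 2791200)) = Add(13129487983688, Rational(2619701, 2791200)) = Rational(36647026860072565301, 2791200)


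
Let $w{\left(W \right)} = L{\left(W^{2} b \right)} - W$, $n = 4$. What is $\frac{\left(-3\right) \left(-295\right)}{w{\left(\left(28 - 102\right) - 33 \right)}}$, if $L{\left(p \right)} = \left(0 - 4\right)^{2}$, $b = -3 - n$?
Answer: $\frac{295}{41} \approx 7.1951$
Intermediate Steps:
$b = -7$ ($b = -3 - 4 = -7$)
$L{\left(p \right)} = 16$ ($L{\left(p \right)} = \left(-4\right)^{2} = 16$)
$w{\left(W \right)} = 16 - W$
$\frac{\left(-3\right) \left(-295\right)}{w{\left(\left(28 - 102\right) - 33 \right)}} = \frac{\left(-3\right) \left(-295\right)}{16 - \left(\left(28 - 102\right) - 33\right)} = \frac{885}{16 - \left(-74 - 33\right)} = \frac{885}{16 - -107} = \frac{885}{16 + 107} = \frac{885}{123} = 885 \cdot \frac{1}{123} = \frac{295}{41}$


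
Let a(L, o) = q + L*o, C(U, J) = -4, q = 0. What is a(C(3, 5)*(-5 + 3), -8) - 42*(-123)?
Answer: 5102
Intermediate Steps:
a(L, o) = L*o (a(L, o) = 0 + L*o = L*o)
a(C(3, 5)*(-5 + 3), -8) - 42*(-123) = -4*(-5 + 3)*(-8) - 42*(-123) = -4*(-2)*(-8) + 5166 = 8*(-8) + 5166 = -64 + 5166 = 5102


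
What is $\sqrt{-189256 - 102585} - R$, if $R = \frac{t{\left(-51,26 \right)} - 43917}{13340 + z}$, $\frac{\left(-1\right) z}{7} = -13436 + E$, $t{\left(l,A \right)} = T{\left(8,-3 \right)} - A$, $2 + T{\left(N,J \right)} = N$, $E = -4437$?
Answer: $\frac{43937}{138451} + i \sqrt{291841} \approx 0.31735 + 540.22 i$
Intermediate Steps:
$T{\left(N,J \right)} = -2 + N$
$t{\left(l,A \right)} = 6 - A$ ($t{\left(l,A \right)} = \left(-2 + 8\right) - A = 6 - A$)
$z = 125111$ ($z = - 7 \left(-13436 - 4437\right) = \left(-7\right) \left(-17873\right) = 125111$)
$R = - \frac{43937}{138451}$ ($R = \frac{\left(6 - 26\right) - 43917}{13340 + 125111} = \frac{\left(6 - 26\right) - 43917}{138451} = \left(-20 - 43917\right) \frac{1}{138451} = \left(-43937\right) \frac{1}{138451} = - \frac{43937}{138451} \approx -0.31735$)
$\sqrt{-189256 - 102585} - R = \sqrt{-189256 - 102585} - - \frac{43937}{138451} = \sqrt{-291841} + \frac{43937}{138451} = i \sqrt{291841} + \frac{43937}{138451} = \frac{43937}{138451} + i \sqrt{291841}$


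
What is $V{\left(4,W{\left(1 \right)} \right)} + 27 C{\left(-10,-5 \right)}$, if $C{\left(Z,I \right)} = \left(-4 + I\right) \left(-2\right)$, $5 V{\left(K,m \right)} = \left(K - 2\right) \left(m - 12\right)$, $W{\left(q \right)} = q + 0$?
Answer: $\frac{2408}{5} \approx 481.6$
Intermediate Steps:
$W{\left(q \right)} = q$
$V{\left(K,m \right)} = \frac{\left(-12 + m\right) \left(-2 + K\right)}{5}$ ($V{\left(K,m \right)} = \frac{\left(K - 2\right) \left(m - 12\right)}{5} = \frac{\left(-2 + K\right) \left(-12 + m\right)}{5} = \frac{\left(-12 + m\right) \left(-2 + K\right)}{5}$)
$C{\left(Z,I \right)} = 8 - 2 I$
$V{\left(4,W{\left(1 \right)} \right)} + 27 C{\left(-10,-5 \right)} = \left(\frac{24}{5} - \frac{48}{5} - \frac{2}{5} + \frac{1}{5} \cdot 4 \cdot 1\right) + 27 \left(8 - -10\right) = \left(\frac{24}{5} - \frac{48}{5} - \frac{2}{5} + \frac{4}{5}\right) + 27 \left(8 + 10\right) = - \frac{22}{5} + 27 \cdot 18 = - \frac{22}{5} + 486 = \frac{2408}{5}$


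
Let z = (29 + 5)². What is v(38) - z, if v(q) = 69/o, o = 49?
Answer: -56575/49 ≈ -1154.6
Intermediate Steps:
v(q) = 69/49
z = 1156 (z = 34² = 1156)
v(38) - z = 69/49 - 1*1156 = 69/49 - 1156 = -56575/49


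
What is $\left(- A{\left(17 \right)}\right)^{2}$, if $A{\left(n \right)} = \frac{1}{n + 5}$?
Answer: $\frac{1}{484} \approx 0.0020661$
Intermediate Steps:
$A{\left(n \right)} = \frac{1}{5 + n}$
$\left(- A{\left(17 \right)}\right)^{2} = \left(- \frac{1}{5 + 17}\right)^{2} = \left(- \frac{1}{22}\right)^{2} = \frac{1}{484}$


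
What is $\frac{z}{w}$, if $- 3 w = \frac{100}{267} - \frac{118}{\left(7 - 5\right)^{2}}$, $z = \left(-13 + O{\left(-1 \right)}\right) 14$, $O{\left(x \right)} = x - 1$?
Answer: $- \frac{336420}{15553} \approx -21.631$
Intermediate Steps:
$O{\left(x \right)} = -1 + x$ ($O{\left(x \right)} = x - 1 = -1 + x$)
$z = -210$ ($z = \left(-13 - 2\right) 14 = \left(-15\right) 14 = -210$)
$w = \frac{15553}{1602}$ ($w = - \frac{\frac{100}{267} - \frac{118}{\left(7 - 5\right)^{2}}}{3} = - \frac{100 \cdot \frac{1}{267} - \frac{118}{2^{2}}}{3} = - \frac{\frac{100}{267} - \frac{118}{4}}{3} = - \frac{\frac{100}{267} - \frac{59}{2}}{3} = \left(- \frac{1}{3}\right) \left(- \frac{15553}{534}\right) = \frac{15553}{1602} \approx 9.7085$)
$\frac{z}{w} = - \frac{210}{\frac{15553}{1602}} = \left(-210\right) \frac{1602}{15553} = - \frac{336420}{15553}$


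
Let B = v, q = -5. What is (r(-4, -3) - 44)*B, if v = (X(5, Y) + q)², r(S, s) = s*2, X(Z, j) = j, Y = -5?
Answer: -5000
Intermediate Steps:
r(S, s) = 2*s
v = 100 (v = (-5 - 5)² = (-10)² = 100)
B = 100
(r(-4, -3) - 44)*B = (2*(-3) - 44)*100 = (-6 - 44)*100 = -50*100 = -5000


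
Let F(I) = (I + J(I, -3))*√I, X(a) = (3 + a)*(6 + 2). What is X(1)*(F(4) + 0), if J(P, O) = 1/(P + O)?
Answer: 320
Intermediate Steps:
J(P, O) = 1/(O + P)
X(a) = 24 + 8*a (X(a) = (3 + a)*8 = 24 + 8*a)
F(I) = √I*(I + 1/(-3 + I)) (F(I) = (I + 1/(-3 + I))*√I = √I*(I + 1/(-3 + I)))
X(1)*(F(4) + 0) = (24 + 8*1)*(√4*(1 + 4*(-3 + 4))/(-3 + 4) + 0) = (24 + 8)*(2*(1 + 4*1)/1 + 0) = 32*(2*1*(1 + 4) + 0) = 32*(2*1*5 + 0) = 32*(10 + 0) = 32*10 = 320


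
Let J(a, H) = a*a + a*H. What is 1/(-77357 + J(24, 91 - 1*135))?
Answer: -1/77837 ≈ -1.2847e-5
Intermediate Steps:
J(a, H) = a**2 + H*a
1/(-77357 + J(24, 91 - 1*135)) = 1/(-77357 + 24*((91 - 1*135) + 24)) = 1/(-77357 + 24*((91 - 135) + 24)) = 1/(-77357 + 24*(-44 + 24)) = 1/(-77357 + 24*(-20)) = 1/(-77357 - 480) = 1/(-77837) = -1/77837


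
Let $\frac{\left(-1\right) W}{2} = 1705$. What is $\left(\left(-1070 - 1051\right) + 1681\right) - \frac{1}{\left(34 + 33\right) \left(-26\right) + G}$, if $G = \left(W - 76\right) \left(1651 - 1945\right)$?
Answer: $- \frac{450182481}{1023142} \approx -440.0$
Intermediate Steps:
$W = -3410$ ($W = \left(-2\right) 1705 = -3410$)
$G = 1024884$ ($G = \left(-3410 - 76\right) \left(1651 - 1945\right) = \left(-3486\right) \left(-294\right) = 1024884$)
$\left(\left(-1070 - 1051\right) + 1681\right) - \frac{1}{\left(34 + 33\right) \left(-26\right) + G} = \left(\left(-1070 - 1051\right) + 1681\right) - \frac{1}{\left(34 + 33\right) \left(-26\right) + 1024884} = \left(-2121 + 1681\right) - \frac{1}{67 \left(-26\right) + 1024884} = -440 - \frac{1}{-1742 + 1024884} = -440 - \frac{1}{1023142} = - \frac{450182481}{1023142}$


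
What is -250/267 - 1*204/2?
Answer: -27484/267 ≈ -102.94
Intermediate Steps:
-250/267 - 1*204/2 = -250*1/267 - 204*1/2 = -250/267 - 102 = -27484/267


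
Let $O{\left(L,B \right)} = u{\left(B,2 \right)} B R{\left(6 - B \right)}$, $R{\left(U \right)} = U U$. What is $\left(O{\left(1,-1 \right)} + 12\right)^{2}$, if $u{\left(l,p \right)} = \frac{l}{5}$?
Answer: $\frac{11881}{25} \approx 475.24$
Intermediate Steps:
$R{\left(U \right)} = U^{2}$
$u{\left(l,p \right)} = \frac{l}{5}$ ($u{\left(l,p \right)} = l \frac{1}{5} = \frac{l}{5}$)
$O{\left(L,B \right)} = \frac{B^{2} \left(6 - B\right)^{2}}{5}$ ($O{\left(L,B \right)} = \frac{B}{5} B \left(6 - B\right)^{2} = \frac{B^{2}}{5} \left(6 - B\right)^{2} = \frac{B^{2} \left(6 - B\right)^{2}}{5}$)
$\left(O{\left(1,-1 \right)} + 12\right)^{2} = \left(\frac{\left(-1\right)^{2} \left(-6 - 1\right)^{2}}{5} + 12\right)^{2} = \left(\frac{1}{5} \cdot 1 \left(-7\right)^{2} + 12\right)^{2} = \left(\frac{1}{5} \cdot 1 \cdot 49 + 12\right)^{2} = \left(\frac{49}{5} + 12\right)^{2} = \left(\frac{109}{5}\right)^{2} = \frac{11881}{25}$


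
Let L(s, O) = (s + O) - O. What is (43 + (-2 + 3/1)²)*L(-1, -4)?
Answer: -44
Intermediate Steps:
L(s, O) = s (L(s, O) = (O + s) - O = s)
(43 + (-2 + 3/1)²)*L(-1, -4) = (43 + (-2 + 3/1)²)*(-1) = (43 + (-2 + 3*1)²)*(-1) = (43 + (-2 + 3)²)*(-1) = (43 + 1²)*(-1) = (43 + 1)*(-1) = 44*(-1) = -44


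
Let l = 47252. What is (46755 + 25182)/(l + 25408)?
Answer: 23979/24220 ≈ 0.99005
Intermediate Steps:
(46755 + 25182)/(l + 25408) = (46755 + 25182)/(47252 + 25408) = 71937/72660 = 71937*(1/72660) = 23979/24220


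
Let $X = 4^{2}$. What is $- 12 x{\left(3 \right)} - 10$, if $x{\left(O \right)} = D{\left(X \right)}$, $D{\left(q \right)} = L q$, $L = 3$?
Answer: $-586$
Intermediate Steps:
$X = 16$
$D{\left(q \right)} = 3 q$
$x{\left(O \right)} = 48$ ($x{\left(O \right)} = 3 \cdot 16 = 48$)
$- 12 x{\left(3 \right)} - 10 = \left(-12\right) 48 - 10 = -576 - 10 = -586$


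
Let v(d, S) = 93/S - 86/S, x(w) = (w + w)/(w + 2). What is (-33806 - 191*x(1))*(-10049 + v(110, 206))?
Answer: 35122476100/103 ≈ 3.4100e+8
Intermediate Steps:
x(w) = 2*w/(2 + w) (x(w) = (2*w)/(2 + w) = 2*w/(2 + w))
v(d, S) = 7/S
(-33806 - 191*x(1))*(-10049 + v(110, 206)) = (-33806 - 382/(2 + 1))*(-10049 + 7/206) = (-33806 - 382/3)*(-10049 + 7*(1/206)) = (-33806 - 382/3)*(-10049 + 7/206) = (-33806 - 191*⅔)*(-2070087/206) = (-33806 - 382/3)*(-2070087/206) = -101800/3*(-2070087/206) = 35122476100/103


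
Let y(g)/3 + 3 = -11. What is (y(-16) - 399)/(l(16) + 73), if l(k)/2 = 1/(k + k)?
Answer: -1008/167 ≈ -6.0359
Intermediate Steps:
l(k) = 1/k (l(k) = 2/(k + k) = 2/((2*k)) = 2*(1/(2*k)) = 1/k)
y(g) = -42 (y(g) = -9 + 3*(-11) = -9 - 33 = -42)
(y(-16) - 399)/(l(16) + 73) = (-42 - 399)/(1/16 + 73) = -441/(1/16 + 73) = -441/1169/16 = -441*16/1169 = -1008/167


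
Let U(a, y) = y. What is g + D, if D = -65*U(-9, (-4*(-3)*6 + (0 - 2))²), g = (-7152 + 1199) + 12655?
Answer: -311798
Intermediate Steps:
g = 6702 (g = -5953 + 12655 = 6702)
D = -318500 (D = -65*(-4*(-3)*6 + (0 - 2))² = -65*(12*6 - 2)² = -65*(72 - 2)² = -65*70² = -65*4900 = -318500)
g + D = 6702 - 318500 = -311798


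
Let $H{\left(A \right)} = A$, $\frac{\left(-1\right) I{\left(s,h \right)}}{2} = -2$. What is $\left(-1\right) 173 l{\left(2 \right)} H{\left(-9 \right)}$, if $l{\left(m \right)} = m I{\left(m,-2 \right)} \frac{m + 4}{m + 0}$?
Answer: $37368$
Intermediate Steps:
$I{\left(s,h \right)} = 4$ ($I{\left(s,h \right)} = \left(-2\right) \left(-2\right) = 4$)
$l{\left(m \right)} = 16 + 4 m$ ($l{\left(m \right)} = m 4 \frac{m + 4}{m + 0} = 4 m \frac{4 + m}{m} = 16 + 4 m$)
$\left(-1\right) 173 l{\left(2 \right)} H{\left(-9 \right)} = \left(-1\right) 173 \left(16 + 4 \cdot 2\right) \left(-9\right) = - 173 \left(16 + 8\right) \left(-9\right) = \left(-173\right) 24 \left(-9\right) = \left(-4152\right) \left(-9\right) = 37368$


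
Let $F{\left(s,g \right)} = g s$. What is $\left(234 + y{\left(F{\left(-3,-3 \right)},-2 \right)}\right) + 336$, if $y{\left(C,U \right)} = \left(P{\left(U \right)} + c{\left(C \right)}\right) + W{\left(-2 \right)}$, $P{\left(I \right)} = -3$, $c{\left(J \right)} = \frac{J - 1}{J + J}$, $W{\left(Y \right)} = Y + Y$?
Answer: $\frac{5071}{9} \approx 563.44$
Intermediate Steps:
$W{\left(Y \right)} = 2 Y$
$c{\left(J \right)} = \frac{-1 + J}{2 J}$
$y{\left(C,U \right)} = -7 + \frac{-1 + C}{2 C}$ ($y{\left(C,U \right)} = \left(-3 + \frac{-1 + C}{2 C}\right) + 2 \left(-2\right) = \left(-3 + \frac{-1 + C}{2 C}\right) - 4 = -7 + \frac{-1 + C}{2 C}$)
$\left(234 + y{\left(F{\left(-3,-3 \right)},-2 \right)}\right) + 336 = \left(234 + \frac{-1 - 13 \left(\left(-3\right) \left(-3\right)\right)}{2 \left(\left(-3\right) \left(-3\right)\right)}\right) + 336 = \left(234 + \frac{-1 - 117}{2 \cdot 9}\right) + 336 = \left(234 + \frac{1}{2} \cdot \frac{1}{9} \left(-1 - 117\right)\right) + 336 = \left(234 + \frac{1}{2} \cdot \frac{1}{9} \left(-118\right)\right) + 336 = \left(234 - \frac{59}{9}\right) + 336 = \frac{2047}{9} + 336 = \frac{5071}{9}$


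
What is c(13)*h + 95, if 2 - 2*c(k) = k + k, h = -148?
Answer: 1871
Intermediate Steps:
c(k) = 1 - k (c(k) = 1 - (k + k)/2 = 1 - k)
c(13)*h + 95 = (1 - 1*13)*(-148) + 95 = (1 - 13)*(-148) + 95 = -12*(-148) + 95 = 1776 + 95 = 1871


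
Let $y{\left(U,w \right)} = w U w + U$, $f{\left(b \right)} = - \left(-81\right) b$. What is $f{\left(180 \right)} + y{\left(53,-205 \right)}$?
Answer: $2241958$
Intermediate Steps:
$f{\left(b \right)} = 81 b$
$y{\left(U,w \right)} = U + U w^{2}$ ($y{\left(U,w \right)} = U w w + U = U w^{2} + U = U + U w^{2}$)
$f{\left(180 \right)} + y{\left(53,-205 \right)} = 81 \cdot 180 + 53 \left(1 + \left(-205\right)^{2}\right) = 14580 + 53 \left(1 + 42025\right) = 14580 + 53 \cdot 42026 = 14580 + 2227378 = 2241958$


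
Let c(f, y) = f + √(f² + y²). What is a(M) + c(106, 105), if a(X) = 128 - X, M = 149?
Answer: 85 + √22261 ≈ 234.20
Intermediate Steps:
a(M) + c(106, 105) = (128 - 1*149) + (106 + √(106² + 105²)) = (128 - 149) + (106 + √(11236 + 11025)) = -21 + (106 + √22261) = 85 + √22261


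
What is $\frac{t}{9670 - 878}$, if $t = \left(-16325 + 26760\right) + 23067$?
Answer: $\frac{2393}{628} \approx 3.8105$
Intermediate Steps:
$t = 33502$ ($t = 10435 + 23067 = 33502$)
$\frac{t}{9670 - 878} = \frac{33502}{9670 - 878} = \frac{33502}{8792} = 33502 \cdot \frac{1}{8792} = \frac{2393}{628}$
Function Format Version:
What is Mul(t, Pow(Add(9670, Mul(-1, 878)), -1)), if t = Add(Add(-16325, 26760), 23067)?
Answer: Rational(2393, 628) ≈ 3.8105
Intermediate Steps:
t = 33502 (t = Add(10435, 23067) = 33502)
Mul(t, Pow(Add(9670, Mul(-1, 878)), -1)) = Mul(33502, Pow(Add(9670, Mul(-1, 878)), -1)) = Mul(33502, Pow(Add(9670, -878), -1)) = Mul(33502, Pow(8792, -1)) = Mul(33502, Rational(1, 8792)) = Rational(2393, 628)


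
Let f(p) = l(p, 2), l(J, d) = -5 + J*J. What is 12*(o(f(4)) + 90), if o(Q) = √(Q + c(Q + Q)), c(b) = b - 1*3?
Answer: 1080 + 12*√30 ≈ 1145.7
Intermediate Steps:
c(b) = -3 + b (c(b) = b - 3 = -3 + b)
l(J, d) = -5 + J²
f(p) = -5 + p²
o(Q) = √(-3 + 3*Q) (o(Q) = √(Q + (-3 + (Q + Q))) = √(Q + (-3 + 2*Q)) = √(-3 + 3*Q))
12*(o(f(4)) + 90) = 12*(√(-3 + 3*(-5 + 4²)) + 90) = 12*(√(-3 + 3*(-5 + 16)) + 90) = 12*(√(-3 + 3*11) + 90) = 12*(√(-3 + 33) + 90) = 12*(√30 + 90) = 12*(90 + √30) = 1080 + 12*√30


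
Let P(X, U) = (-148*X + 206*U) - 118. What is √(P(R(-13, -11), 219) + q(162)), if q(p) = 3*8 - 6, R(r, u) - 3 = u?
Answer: √46198 ≈ 214.94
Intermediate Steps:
R(r, u) = 3 + u
P(X, U) = -118 - 148*X + 206*U
q(p) = 18 (q(p) = 24 - 6 = 18)
√(P(R(-13, -11), 219) + q(162)) = √((-118 - 148*(3 - 11) + 206*219) + 18) = √((-118 - 148*(-8) + 45114) + 18) = √((-118 + 1184 + 45114) + 18) = √(46180 + 18) = √46198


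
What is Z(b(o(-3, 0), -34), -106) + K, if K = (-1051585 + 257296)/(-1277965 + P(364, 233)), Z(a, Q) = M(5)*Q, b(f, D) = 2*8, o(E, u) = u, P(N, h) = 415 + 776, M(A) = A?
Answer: -675895931/1276774 ≈ -529.38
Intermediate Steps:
P(N, h) = 1191
b(f, D) = 16
Z(a, Q) = 5*Q
K = 794289/1276774 (K = (-1051585 + 257296)/(-1277965 + 1191) = -794289/(-1276774) = -794289*(-1/1276774) = 794289/1276774 ≈ 0.62211)
Z(b(o(-3, 0), -34), -106) + K = 5*(-106) + 794289/1276774 = -530 + 794289/1276774 = -675895931/1276774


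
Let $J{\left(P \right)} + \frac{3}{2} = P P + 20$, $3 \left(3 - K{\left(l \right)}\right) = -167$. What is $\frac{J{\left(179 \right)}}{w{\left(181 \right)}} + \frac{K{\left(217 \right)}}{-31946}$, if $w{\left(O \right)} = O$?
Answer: $\frac{3072486505}{17346678} \approx 177.12$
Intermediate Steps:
$K{\left(l \right)} = \frac{176}{3}$ ($K{\left(l \right)} = 3 - - \frac{167}{3} = 3 + \frac{167}{3} = \frac{176}{3}$)
$J{\left(P \right)} = \frac{37}{2} + P^{2}$ ($J{\left(P \right)} = - \frac{3}{2} + \left(P P + 20\right) = - \frac{3}{2} + \left(P^{2} + 20\right) = - \frac{3}{2} + \left(20 + P^{2}\right) = \frac{37}{2} + P^{2}$)
$\frac{J{\left(179 \right)}}{w{\left(181 \right)}} + \frac{K{\left(217 \right)}}{-31946} = \frac{\frac{37}{2} + 179^{2}}{181} + \frac{176}{3 \left(-31946\right)} = \left(\frac{37}{2} + 32041\right) \frac{1}{181} + \frac{176}{3} \left(- \frac{1}{31946}\right) = \frac{64119}{2} \cdot \frac{1}{181} - \frac{88}{47919} = \frac{64119}{362} - \frac{88}{47919} = \frac{3072486505}{17346678}$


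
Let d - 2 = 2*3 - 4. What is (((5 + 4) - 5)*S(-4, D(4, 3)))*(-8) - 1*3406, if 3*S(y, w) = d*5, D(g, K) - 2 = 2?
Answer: -10858/3 ≈ -3619.3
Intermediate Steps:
d = 4 (d = 2 + (2*3 - 4) = 2 + (6 - 4) = 2 + 2 = 4)
D(g, K) = 4 (D(g, K) = 2 + 2 = 4)
S(y, w) = 20/3 (S(y, w) = (4*5)/3 = (1/3)*20 = 20/3)
(((5 + 4) - 5)*S(-4, D(4, 3)))*(-8) - 1*3406 = (((5 + 4) - 5)*(20/3))*(-8) - 1*3406 = ((9 - 5)*(20/3))*(-8) - 3406 = (4*(20/3))*(-8) - 3406 = (80/3)*(-8) - 3406 = -640/3 - 3406 = -10858/3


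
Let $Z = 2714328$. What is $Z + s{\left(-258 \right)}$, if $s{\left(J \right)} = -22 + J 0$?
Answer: $2714306$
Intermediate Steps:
$s{\left(J \right)} = -22$ ($s{\left(J \right)} = -22 + 0 = -22$)
$Z + s{\left(-258 \right)} = 2714328 - 22 = 2714306$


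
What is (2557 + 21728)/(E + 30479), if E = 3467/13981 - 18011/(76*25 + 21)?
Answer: 130446882357/163668924259 ≈ 0.79702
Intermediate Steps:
E = -245151684/26857501 (E = 3467*(1/13981) - 18011/(1900 + 21) = 3467/13981 - 18011/1921 = -245151684/26857501 ≈ -9.1279)
(2557 + 21728)/(E + 30479) = (2557 + 21728)/(-245151684/26857501 + 30479) = 24285/(818344621295/26857501) = 24285*(26857501/818344621295) = 130446882357/163668924259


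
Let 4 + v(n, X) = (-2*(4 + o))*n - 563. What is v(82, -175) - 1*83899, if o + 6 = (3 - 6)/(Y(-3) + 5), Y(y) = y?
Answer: -83892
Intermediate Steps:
o = -15/2 (o = -6 + (3 - 6)/(-3 + 5) = -6 - 3/2 = -15/2 ≈ -7.5000)
v(n, X) = -567 + 7*n (v(n, X) = -4 + ((-2*(4 - 15/2))*n - 563) = -4 + ((-2*(-7/2))*n - 563) = -4 + (7*n - 563) = -4 + (-563 + 7*n) = -567 + 7*n)
v(82, -175) - 1*83899 = (-567 + 7*82) - 1*83899 = (-567 + 574) - 83899 = 7 - 83899 = -83892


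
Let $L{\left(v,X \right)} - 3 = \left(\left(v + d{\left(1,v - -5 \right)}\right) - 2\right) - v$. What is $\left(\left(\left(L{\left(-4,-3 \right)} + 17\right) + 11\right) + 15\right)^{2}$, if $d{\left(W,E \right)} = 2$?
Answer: $2116$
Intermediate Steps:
$L{\left(v,X \right)} = 3$ ($L{\left(v,X \right)} = 3 + \left(\left(\left(v + 2\right) - 2\right) - v\right) = 3 + \left(\left(\left(2 + v\right) - 2\right) - v\right) = 3 + \left(v - v\right) = 3 + 0 = 3$)
$\left(\left(\left(L{\left(-4,-3 \right)} + 17\right) + 11\right) + 15\right)^{2} = \left(\left(\left(3 + 17\right) + 11\right) + 15\right)^{2} = \left(\left(20 + 11\right) + 15\right)^{2} = \left(31 + 15\right)^{2} = 46^{2} = 2116$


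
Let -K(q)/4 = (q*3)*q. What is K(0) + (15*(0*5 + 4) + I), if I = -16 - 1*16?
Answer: 28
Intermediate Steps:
I = -32 (I = -16 - 16 = -32)
K(q) = -12*q² (K(q) = -4*q*3*q = -4*3*q*q = -12*q²)
K(0) + (15*(0*5 + 4) + I) = -12*0² + (15*(0*5 + 4) - 32) = -12*0 + (15*(0 + 4) - 32) = 0 + (15*4 - 32) = 0 + (60 - 32) = 0 + 28 = 28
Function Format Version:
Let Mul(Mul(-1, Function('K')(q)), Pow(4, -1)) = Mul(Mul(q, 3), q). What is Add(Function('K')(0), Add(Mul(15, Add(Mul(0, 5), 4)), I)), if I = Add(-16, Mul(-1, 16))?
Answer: 28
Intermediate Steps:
I = -32 (I = Add(-16, -16) = -32)
Function('K')(q) = Mul(-12, Pow(q, 2)) (Function('K')(q) = Mul(-4, Mul(Mul(q, 3), q)) = Mul(-4, Mul(Mul(3, q), q)) = Mul(-4, Mul(3, Pow(q, 2))) = Mul(-12, Pow(q, 2)))
Add(Function('K')(0), Add(Mul(15, Add(Mul(0, 5), 4)), I)) = Add(Mul(-12, Pow(0, 2)), Add(Mul(15, Add(Mul(0, 5), 4)), -32)) = Add(Mul(-12, 0), Add(Mul(15, Add(0, 4)), -32)) = Add(0, Add(Mul(15, 4), -32)) = Add(0, Add(60, -32)) = Add(0, 28) = 28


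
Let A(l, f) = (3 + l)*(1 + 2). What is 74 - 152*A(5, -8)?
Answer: -3574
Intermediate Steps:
A(l, f) = 9 + 3*l (A(l, f) = (3 + l)*3 = 9 + 3*l)
74 - 152*A(5, -8) = 74 - 152*(9 + 3*5) = 74 - 152*(9 + 15) = 74 - 152*24 = 74 - 3648 = -3574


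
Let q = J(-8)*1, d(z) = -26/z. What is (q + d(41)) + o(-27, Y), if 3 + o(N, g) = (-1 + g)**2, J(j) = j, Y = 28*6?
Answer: 1142972/41 ≈ 27877.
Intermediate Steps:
Y = 168
o(N, g) = -3 + (-1 + g)**2
q = -8 (q = -8*1 = -8)
(q + d(41)) + o(-27, Y) = (-8 - 26/41) + (-3 + (-1 + 168)**2) = (-8 - 26*1/41) + (-3 + 167**2) = (-8 - 26/41) + (-3 + 27889) = -354/41 + 27886 = 1142972/41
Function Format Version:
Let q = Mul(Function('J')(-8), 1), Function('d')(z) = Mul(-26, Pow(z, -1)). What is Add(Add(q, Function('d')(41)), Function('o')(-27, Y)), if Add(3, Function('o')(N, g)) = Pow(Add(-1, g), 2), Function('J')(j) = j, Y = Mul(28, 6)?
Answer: Rational(1142972, 41) ≈ 27877.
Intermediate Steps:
Y = 168
Function('o')(N, g) = Add(-3, Pow(Add(-1, g), 2))
q = -8 (q = Mul(-8, 1) = -8)
Add(Add(q, Function('d')(41)), Function('o')(-27, Y)) = Add(Add(-8, Mul(-26, Pow(41, -1))), Add(-3, Pow(Add(-1, 168), 2))) = Add(Add(-8, Mul(-26, Rational(1, 41))), Add(-3, Pow(167, 2))) = Add(Add(-8, Rational(-26, 41)), Add(-3, 27889)) = Add(Rational(-354, 41), 27886) = Rational(1142972, 41)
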